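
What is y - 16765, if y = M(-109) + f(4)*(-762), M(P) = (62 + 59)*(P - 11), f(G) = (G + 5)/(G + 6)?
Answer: -159854/5 ≈ -31971.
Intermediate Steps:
f(G) = (5 + G)/(6 + G)
M(P) = -1331 + 121*P (M(P) = 121*(-11 + P) = -1331 + 121*P)
y = -76029/5 (y = (-1331 + 121*(-109)) + ((5 + 4)/(6 + 4))*(-762) = (-1331 - 13189) + (9/10)*(-762) = -14520 + ((⅒)*9)*(-762) = -14520 + (9/10)*(-762) = -14520 - 3429/5 = -76029/5 ≈ -15206.)
y - 16765 = -76029/5 - 16765 = -159854/5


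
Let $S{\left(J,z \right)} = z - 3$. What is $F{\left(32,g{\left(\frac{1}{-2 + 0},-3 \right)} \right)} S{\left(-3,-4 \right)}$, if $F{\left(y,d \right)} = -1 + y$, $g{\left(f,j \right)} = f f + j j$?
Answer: $-217$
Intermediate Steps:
$S{\left(J,z \right)} = -3 + z$ ($S{\left(J,z \right)} = z - 3 = -3 + z$)
$g{\left(f,j \right)} = f^{2} + j^{2}$
$F{\left(32,g{\left(\frac{1}{-2 + 0},-3 \right)} \right)} S{\left(-3,-4 \right)} = \left(-1 + 32\right) \left(-3 - 4\right) = 31 \left(-7\right) = -217$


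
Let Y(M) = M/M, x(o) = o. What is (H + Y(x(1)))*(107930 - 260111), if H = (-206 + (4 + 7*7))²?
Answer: -3562557210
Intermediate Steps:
Y(M) = 1
H = 23409 (H = (-206 + (4 + 49))² = (-206 + 53)² = (-153)² = 23409)
(H + Y(x(1)))*(107930 - 260111) = (23409 + 1)*(107930 - 260111) = 23410*(-152181) = -3562557210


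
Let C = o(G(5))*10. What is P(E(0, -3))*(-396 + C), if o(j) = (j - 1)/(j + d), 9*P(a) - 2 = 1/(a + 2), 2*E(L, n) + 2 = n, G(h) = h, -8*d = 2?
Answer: 0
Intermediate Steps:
d = -¼ (d = -⅛*2 = -¼ ≈ -0.25000)
E(L, n) = -1 + n/2
P(a) = 2/9 + 1/(9*(2 + a)) (P(a) = 2/9 + 1/(9*(a + 2)) = 2/9 + 1/(9*(2 + a)))
o(j) = (-1 + j)/(-¼ + j) (o(j) = (j - 1)/(j - ¼) = (-1 + j)/(-¼ + j))
C = 160/19 (C = (4*(-1 + 5)/(-1 + 4*5))*10 = (4*4/(-1 + 20))*10 = (4*4/19)*10 = (4*(1/19)*4)*10 = (16/19)*10 = 160/19 ≈ 8.4211)
P(E(0, -3))*(-396 + C) = ((5 + 2*(-1 + (½)*(-3)))/(9*(2 + (-1 + (½)*(-3)))))*(-396 + 160/19) = ((5 + 2*(-1 - 3/2))/(9*(2 + (-1 - 3/2))))*(-7364/19) = ((5 + 2*(-5/2))/(9*(2 - 5/2)))*(-7364/19) = ((5 - 5)/(9*(-½)))*(-7364/19) = ((⅑)*(-2)*0)*(-7364/19) = 0*(-7364/19) = 0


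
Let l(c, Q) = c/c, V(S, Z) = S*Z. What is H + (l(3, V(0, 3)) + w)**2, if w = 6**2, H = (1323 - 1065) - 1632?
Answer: -5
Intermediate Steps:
l(c, Q) = 1
H = -1374 (H = 258 - 1632 = -1374)
w = 36
H + (l(3, V(0, 3)) + w)**2 = -1374 + (1 + 36)**2 = -1374 + 37**2 = -1374 + 1369 = -5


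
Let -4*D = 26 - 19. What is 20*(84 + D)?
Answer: 1645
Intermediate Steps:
D = -7/4 (D = -(26 - 19)/4 = -1/4*7 = -7/4 ≈ -1.7500)
20*(84 + D) = 20*(84 - 7/4) = 20*(329/4) = 1645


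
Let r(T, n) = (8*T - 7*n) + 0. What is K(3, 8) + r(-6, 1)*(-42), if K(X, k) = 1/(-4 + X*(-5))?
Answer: 43889/19 ≈ 2309.9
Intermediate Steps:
K(X, k) = 1/(-4 - 5*X)
r(T, n) = -7*n + 8*T (r(T, n) = (-7*n + 8*T) + 0 = -7*n + 8*T)
K(3, 8) + r(-6, 1)*(-42) = -1/(4 + 5*3) + (-7*1 + 8*(-6))*(-42) = -1/(4 + 15) + (-7 - 48)*(-42) = -1/19 - 55*(-42) = -1*1/19 + 2310 = -1/19 + 2310 = 43889/19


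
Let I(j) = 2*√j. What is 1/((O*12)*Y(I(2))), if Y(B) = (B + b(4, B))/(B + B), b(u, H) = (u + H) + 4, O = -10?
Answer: 1/120 - √2/120 ≈ -0.0034518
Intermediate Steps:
b(u, H) = 4 + H + u (b(u, H) = (H + u) + 4 = 4 + H + u)
Y(B) = (8 + 2*B)/(2*B) (Y(B) = (B + (4 + B + 4))/(B + B) = (B + (8 + B))/((2*B)) = (8 + 2*B)*(1/(2*B)) = (8 + 2*B)/(2*B))
1/((O*12)*Y(I(2))) = 1/((-10*12)*((4 + 2*√2)/((2*√2)))) = 1/(-120*√2/4*(4 + 2*√2)) = 1/(-30*√2*(4 + 2*√2)) = -√2/(60*(4 + 2*√2))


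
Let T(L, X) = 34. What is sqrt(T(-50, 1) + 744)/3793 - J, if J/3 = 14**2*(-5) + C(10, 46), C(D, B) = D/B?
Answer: 67605/23 + sqrt(778)/3793 ≈ 2939.4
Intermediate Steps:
J = -67605/23 (J = 3*(14**2*(-5) + 10/46) = 3*(196*(-5) + 10*(1/46)) = 3*(-980 + 5/23) = 3*(-22535/23) = -67605/23 ≈ -2939.3)
sqrt(T(-50, 1) + 744)/3793 - J = sqrt(34 + 744)/3793 - 1*(-67605/23) = sqrt(778)*(1/3793) + 67605/23 = sqrt(778)/3793 + 67605/23 = 67605/23 + sqrt(778)/3793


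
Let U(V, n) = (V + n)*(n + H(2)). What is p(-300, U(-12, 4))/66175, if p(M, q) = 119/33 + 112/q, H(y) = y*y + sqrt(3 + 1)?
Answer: 364/10918875 ≈ 3.3337e-5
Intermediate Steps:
H(y) = 2 + y**2 (H(y) = y**2 + sqrt(4) = y**2 + 2 = 2 + y**2)
U(V, n) = (6 + n)*(V + n) (U(V, n) = (V + n)*(n + (2 + 2**2)) = (V + n)*(n + (2 + 4)) = (V + n)*(n + 6) = (V + n)*(6 + n) = (6 + n)*(V + n))
p(M, q) = 119/33 + 112/q (p(M, q) = 119*(1/33) + 112/q = 119/33 + 112/q)
p(-300, U(-12, 4))/66175 = (119/33 + 112/(4**2 + 6*(-12) + 6*4 - 12*4))/66175 = (119/33 + 112/(16 - 72 + 24 - 48))*(1/66175) = (119/33 + 112/(-80))*(1/66175) = (119/33 + 112*(-1/80))*(1/66175) = (119/33 - 7/5)*(1/66175) = (364/165)*(1/66175) = 364/10918875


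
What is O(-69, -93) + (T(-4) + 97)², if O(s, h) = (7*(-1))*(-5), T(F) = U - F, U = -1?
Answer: 10035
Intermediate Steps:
T(F) = -1 - F
O(s, h) = 35 (O(s, h) = -7*(-5) = 35)
O(-69, -93) + (T(-4) + 97)² = 35 + ((-1 - 1*(-4)) + 97)² = 35 + ((-1 + 4) + 97)² = 35 + (3 + 97)² = 35 + 100² = 35 + 10000 = 10035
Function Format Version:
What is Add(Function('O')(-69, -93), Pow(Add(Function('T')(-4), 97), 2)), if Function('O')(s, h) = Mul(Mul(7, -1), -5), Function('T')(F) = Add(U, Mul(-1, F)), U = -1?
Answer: 10035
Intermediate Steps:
Function('T')(F) = Add(-1, Mul(-1, F))
Function('O')(s, h) = 35 (Function('O')(s, h) = Mul(-7, -5) = 35)
Add(Function('O')(-69, -93), Pow(Add(Function('T')(-4), 97), 2)) = Add(35, Pow(Add(Add(-1, Mul(-1, -4)), 97), 2)) = Add(35, Pow(Add(Add(-1, 4), 97), 2)) = Add(35, Pow(Add(3, 97), 2)) = Add(35, Pow(100, 2)) = Add(35, 10000) = 10035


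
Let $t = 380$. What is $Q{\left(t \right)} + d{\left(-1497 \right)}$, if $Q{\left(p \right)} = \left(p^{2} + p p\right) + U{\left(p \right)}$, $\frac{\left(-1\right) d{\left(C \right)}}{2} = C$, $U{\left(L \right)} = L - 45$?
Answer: $292129$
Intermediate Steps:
$U{\left(L \right)} = -45 + L$
$d{\left(C \right)} = - 2 C$
$Q{\left(p \right)} = -45 + p + 2 p^{2}$ ($Q{\left(p \right)} = \left(p^{2} + p p\right) + \left(-45 + p\right) = \left(p^{2} + p^{2}\right) + \left(-45 + p\right) = 2 p^{2} + \left(-45 + p\right) = -45 + p + 2 p^{2}$)
$Q{\left(t \right)} + d{\left(-1497 \right)} = \left(-45 + 380 + 2 \cdot 380^{2}\right) - -2994 = \left(-45 + 380 + 2 \cdot 144400\right) + 2994 = \left(-45 + 380 + 288800\right) + 2994 = 289135 + 2994 = 292129$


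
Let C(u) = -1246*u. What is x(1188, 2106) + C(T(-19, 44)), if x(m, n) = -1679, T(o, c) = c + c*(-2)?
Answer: 53145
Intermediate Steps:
T(o, c) = -c (T(o, c) = c - 2*c = -c)
x(1188, 2106) + C(T(-19, 44)) = -1679 - (-1246)*44 = -1679 - 1246*(-44) = -1679 + 54824 = 53145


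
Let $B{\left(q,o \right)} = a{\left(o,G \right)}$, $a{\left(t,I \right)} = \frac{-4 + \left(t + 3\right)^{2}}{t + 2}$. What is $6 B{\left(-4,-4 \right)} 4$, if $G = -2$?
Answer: $36$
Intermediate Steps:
$a{\left(t,I \right)} = \frac{-4 + \left(3 + t\right)^{2}}{2 + t}$
$B{\left(q,o \right)} = \frac{-4 + \left(3 + o\right)^{2}}{2 + o}$
$6 B{\left(-4,-4 \right)} 4 = 6 \frac{-4 + \left(3 - 4\right)^{2}}{2 - 4} \cdot 4 = 6 \frac{-4 + \left(-1\right)^{2}}{-2} \cdot 4 = 6 \left(- \frac{-4 + 1}{2}\right) 4 = 6 \left(\left(- \frac{1}{2}\right) \left(-3\right)\right) 4 = 6 \cdot \frac{3}{2} \cdot 4 = 9 \cdot 4 = 36$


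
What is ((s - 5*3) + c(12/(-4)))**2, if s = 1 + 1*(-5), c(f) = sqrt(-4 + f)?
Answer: (19 - I*sqrt(7))**2 ≈ 354.0 - 100.54*I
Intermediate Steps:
s = -4 (s = 1 - 5 = -4)
((s - 5*3) + c(12/(-4)))**2 = ((-4 - 5*3) + sqrt(-4 + 12/(-4)))**2 = ((-4 - 15) + sqrt(-4 + 12*(-1/4)))**2 = (-19 + sqrt(-4 - 3))**2 = (-19 + sqrt(-7))**2 = (-19 + I*sqrt(7))**2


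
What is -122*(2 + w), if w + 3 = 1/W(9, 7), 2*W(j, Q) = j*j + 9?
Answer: 5368/45 ≈ 119.29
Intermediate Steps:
W(j, Q) = 9/2 + j²/2 (W(j, Q) = (j*j + 9)/2 = (j² + 9)/2 = (9 + j²)/2 = 9/2 + j²/2)
w = -134/45 (w = -3 + 1/(9/2 + (½)*9²) = -3 + 1/(9/2 + (½)*81) = -3 + 1/(9/2 + 81/2) = -3 + 1/45 = -134/45 ≈ -2.9778)
-122*(2 + w) = -122*(2 - 134/45) = -122*(-44/45) = 5368/45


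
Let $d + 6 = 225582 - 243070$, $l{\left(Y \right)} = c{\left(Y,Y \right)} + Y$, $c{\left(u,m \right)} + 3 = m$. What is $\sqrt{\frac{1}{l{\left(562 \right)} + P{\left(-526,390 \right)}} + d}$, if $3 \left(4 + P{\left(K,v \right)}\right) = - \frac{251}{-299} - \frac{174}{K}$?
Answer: $\frac{i \sqrt{1215612373371198821443}}{263604613} \approx 132.26 i$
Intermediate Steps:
$P{\left(K,v \right)} = - \frac{3337}{897} - \frac{58}{K}$ ($P{\left(K,v \right)} = -4 + \frac{- \frac{251}{-299} - \frac{174}{K}}{3} = -4 + \frac{\left(-251\right) \left(- \frac{1}{299}\right) - \frac{174}{K}}{3} = -4 + \frac{\frac{251}{299} - \frac{174}{K}}{3} = -4 + \left(\frac{251}{897} - \frac{58}{K}\right) = - \frac{3337}{897} - \frac{58}{K}$)
$c{\left(u,m \right)} = -3 + m$
$l{\left(Y \right)} = -3 + 2 Y$ ($l{\left(Y \right)} = \left(-3 + Y\right) + Y = -3 + 2 Y$)
$d = -17494$ ($d = -6 + \left(225582 - 243070\right) = -6 - 17488 = -17494$)
$\sqrt{\frac{1}{l{\left(562 \right)} + P{\left(-526,390 \right)}} + d} = \sqrt{\frac{1}{\left(-3 + 2 \cdot 562\right) - \left(\frac{3337}{897} + \frac{58}{-526}\right)} - 17494} = \sqrt{\frac{1}{\left(-3 + 1124\right) - \frac{851618}{235911}} - 17494} = \sqrt{\frac{1}{1121 + \left(- \frac{3337}{897} + \frac{29}{263}\right)} - 17494} = \sqrt{\frac{1}{1121 - \frac{851618}{235911}} - 17494} = \sqrt{\frac{1}{\frac{263604613}{235911}} - 17494} = \sqrt{\frac{235911}{263604613} - 17494} = \sqrt{- \frac{4611498863911}{263604613}} = \frac{i \sqrt{1215612373371198821443}}{263604613}$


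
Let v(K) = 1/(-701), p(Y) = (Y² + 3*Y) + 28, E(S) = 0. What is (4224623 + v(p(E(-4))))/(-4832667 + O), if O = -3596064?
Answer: -987153574/1969513477 ≈ -0.50122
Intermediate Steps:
p(Y) = 28 + Y² + 3*Y
v(K) = -1/701
(4224623 + v(p(E(-4))))/(-4832667 + O) = (4224623 - 1/701)/(-4832667 - 3596064) = (2961460722/701)/(-8428731) = (2961460722/701)*(-1/8428731) = -987153574/1969513477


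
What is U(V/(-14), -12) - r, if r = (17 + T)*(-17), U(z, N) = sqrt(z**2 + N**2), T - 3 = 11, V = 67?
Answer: 527 + sqrt(32713)/14 ≈ 539.92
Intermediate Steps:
T = 14 (T = 3 + 11 = 14)
U(z, N) = sqrt(N**2 + z**2)
r = -527 (r = (17 + 14)*(-17) = 31*(-17) = -527)
U(V/(-14), -12) - r = sqrt((-12)**2 + (67/(-14))**2) - 1*(-527) = sqrt(144 + (67*(-1/14))**2) + 527 = sqrt(144 + (-67/14)**2) + 527 = sqrt(144 + 4489/196) + 527 = sqrt(32713/196) + 527 = sqrt(32713)/14 + 527 = 527 + sqrt(32713)/14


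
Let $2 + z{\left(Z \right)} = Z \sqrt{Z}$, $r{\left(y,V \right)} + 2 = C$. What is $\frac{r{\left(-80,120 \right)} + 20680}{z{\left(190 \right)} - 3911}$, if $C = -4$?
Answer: $- \frac{80897362}{8452569} - \frac{3928060 \sqrt{190}}{8452569} \approx -15.976$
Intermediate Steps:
$r{\left(y,V \right)} = -6$ ($r{\left(y,V \right)} = -2 - 4 = -6$)
$z{\left(Z \right)} = -2 + Z^{\frac{3}{2}}$ ($z{\left(Z \right)} = -2 + Z \sqrt{Z} = -2 + Z^{\frac{3}{2}}$)
$\frac{r{\left(-80,120 \right)} + 20680}{z{\left(190 \right)} - 3911} = \frac{-6 + 20680}{\left(-2 + 190^{\frac{3}{2}}\right) - 3911} = \frac{20674}{\left(-2 + 190 \sqrt{190}\right) - 3911} = \frac{20674}{-3913 + 190 \sqrt{190}}$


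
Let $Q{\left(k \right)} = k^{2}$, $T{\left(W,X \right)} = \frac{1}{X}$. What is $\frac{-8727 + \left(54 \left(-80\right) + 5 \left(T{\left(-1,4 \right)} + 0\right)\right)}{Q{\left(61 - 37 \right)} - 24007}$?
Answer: $\frac{52183}{93724} \approx 0.55677$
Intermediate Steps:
$\frac{-8727 + \left(54 \left(-80\right) + 5 \left(T{\left(-1,4 \right)} + 0\right)\right)}{Q{\left(61 - 37 \right)} - 24007} = \frac{-8727 + \left(54 \left(-80\right) + 5 \left(\frac{1}{4} + 0\right)\right)}{\left(61 - 37\right)^{2} - 24007} = \frac{-8727 - \left(4320 - 5 \left(\frac{1}{4} + 0\right)\right)}{24^{2} - 24007} = \frac{-8727 + \left(-4320 + 5 \cdot \frac{1}{4}\right)}{576 - 24007} = \frac{-8727 + \left(-4320 + \frac{5}{4}\right)}{-23431} = \left(-8727 - \frac{17275}{4}\right) \left(- \frac{1}{23431}\right) = \left(- \frac{52183}{4}\right) \left(- \frac{1}{23431}\right) = \frac{52183}{93724}$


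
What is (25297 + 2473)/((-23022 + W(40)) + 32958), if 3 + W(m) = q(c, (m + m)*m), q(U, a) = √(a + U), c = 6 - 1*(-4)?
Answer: 91946470/32887093 - 27770*√3210/98661279 ≈ 2.7799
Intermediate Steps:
c = 10 (c = 6 + 4 = 10)
q(U, a) = √(U + a)
W(m) = -3 + √(10 + 2*m²) (W(m) = -3 + √(10 + (m + m)*m) = -3 + √(10 + (2*m)*m) = -3 + √(10 + 2*m²))
(25297 + 2473)/((-23022 + W(40)) + 32958) = (25297 + 2473)/((-23022 + (-3 + √(10 + 2*40²))) + 32958) = 27770/((-23022 + (-3 + √(10 + 2*1600))) + 32958) = 27770/((-23022 + (-3 + √(10 + 3200))) + 32958) = 27770/((-23022 + (-3 + √3210)) + 32958) = 27770/((-23025 + √3210) + 32958) = 27770/(9933 + √3210)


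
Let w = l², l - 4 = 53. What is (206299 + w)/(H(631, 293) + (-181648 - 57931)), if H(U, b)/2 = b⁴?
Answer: 209548/14739862023 ≈ 1.4216e-5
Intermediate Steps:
l = 57 (l = 4 + 53 = 57)
H(U, b) = 2*b⁴
w = 3249 (w = 57² = 3249)
(206299 + w)/(H(631, 293) + (-181648 - 57931)) = (206299 + 3249)/(2*293⁴ + (-181648 - 57931)) = 209548/(2*7370050801 - 239579) = 209548/(14740101602 - 239579) = 209548/14739862023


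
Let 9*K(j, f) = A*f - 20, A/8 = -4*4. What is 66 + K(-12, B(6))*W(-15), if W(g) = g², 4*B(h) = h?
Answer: -5234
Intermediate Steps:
B(h) = h/4
A = -128 (A = 8*(-4*4) = 8*(-16) = -128)
K(j, f) = -20/9 - 128*f/9 (K(j, f) = (-128*f - 20)/9 = (-20 - 128*f)/9 = -20/9 - 128*f/9)
66 + K(-12, B(6))*W(-15) = 66 + (-20/9 - 32*6/9)*(-15)² = 66 + (-20/9 - 128/9*3/2)*225 = 66 + (-20/9 - 64/3)*225 = 66 - 212/9*225 = 66 - 5300 = -5234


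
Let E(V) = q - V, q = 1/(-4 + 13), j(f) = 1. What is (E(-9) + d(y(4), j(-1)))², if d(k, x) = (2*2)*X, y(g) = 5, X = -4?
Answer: 3844/81 ≈ 47.457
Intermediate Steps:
d(k, x) = -16 (d(k, x) = (2*2)*(-4) = 4*(-4) = -16)
q = ⅑ (q = 1/9 = ⅑ ≈ 0.11111)
E(V) = ⅑ - V
(E(-9) + d(y(4), j(-1)))² = ((⅑ - 1*(-9)) - 16)² = ((⅑ + 9) - 16)² = (82/9 - 16)² = (-62/9)² = 3844/81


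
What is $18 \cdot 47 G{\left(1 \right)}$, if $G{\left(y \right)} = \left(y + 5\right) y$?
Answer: $5076$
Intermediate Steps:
$G{\left(y \right)} = y \left(5 + y\right)$ ($G{\left(y \right)} = \left(5 + y\right) y = y \left(5 + y\right)$)
$18 \cdot 47 G{\left(1 \right)} = 18 \cdot 47 \cdot 1 \left(5 + 1\right) = 846 \cdot 1 \cdot 6 = 846 \cdot 6 = 5076$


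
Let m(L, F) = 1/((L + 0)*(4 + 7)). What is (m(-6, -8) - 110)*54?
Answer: -65349/11 ≈ -5940.8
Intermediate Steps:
m(L, F) = 1/(11*L) (m(L, F) = 1/(L*11) = 1/(11*L))
(m(-6, -8) - 110)*54 = ((1/11)/(-6) - 110)*54 = ((1/11)*(-1/6) - 110)*54 = (-1/66 - 110)*54 = -7261/66*54 = -65349/11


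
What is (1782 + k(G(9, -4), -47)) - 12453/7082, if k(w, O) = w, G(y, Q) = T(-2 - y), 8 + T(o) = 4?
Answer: 12579343/7082 ≈ 1776.2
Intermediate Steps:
T(o) = -4 (T(o) = -8 + 4 = -4)
G(y, Q) = -4
(1782 + k(G(9, -4), -47)) - 12453/7082 = (1782 - 4) - 12453/7082 = 1778 - 12453*1/7082 = 1778 - 12453/7082 = 12579343/7082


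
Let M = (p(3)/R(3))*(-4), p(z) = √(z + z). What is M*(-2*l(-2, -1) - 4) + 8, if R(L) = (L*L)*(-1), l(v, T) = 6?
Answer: 8 - 64*√6/9 ≈ -9.4186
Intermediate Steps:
p(z) = √2*√z (p(z) = √(2*z) = √2*√z)
R(L) = -L² (R(L) = L²*(-1) = -L²)
M = 4*√6/9 (M = ((√2*√3)/((-1*3²)))*(-4) = (√6/((-1*9)))*(-4) = (√6/(-9))*(-4) = (√6*(-⅑))*(-4) = -√6/9*(-4) = 4*√6/9 ≈ 1.0887)
M*(-2*l(-2, -1) - 4) + 8 = (4*√6/9)*(-2*6 - 4) + 8 = (4*√6/9)*(-12 - 4) + 8 = (4*√6/9)*(-16) + 8 = -64*√6/9 + 8 = 8 - 64*√6/9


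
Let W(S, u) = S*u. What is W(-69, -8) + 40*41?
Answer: 2192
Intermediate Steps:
W(-69, -8) + 40*41 = -69*(-8) + 40*41 = 552 + 1640 = 2192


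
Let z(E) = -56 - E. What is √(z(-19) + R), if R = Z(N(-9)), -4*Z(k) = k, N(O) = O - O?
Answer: I*√37 ≈ 6.0828*I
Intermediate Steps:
N(O) = 0
Z(k) = -k/4
R = 0 (R = -¼*0 = 0)
√(z(-19) + R) = √((-56 - 1*(-19)) + 0) = √((-56 + 19) + 0) = √(-37 + 0) = √(-37) = I*√37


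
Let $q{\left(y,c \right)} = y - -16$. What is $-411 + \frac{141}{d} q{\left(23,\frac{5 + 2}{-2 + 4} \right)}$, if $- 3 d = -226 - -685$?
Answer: $- \frac{7598}{17} \approx -446.94$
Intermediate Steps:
$q{\left(y,c \right)} = 16 + y$ ($q{\left(y,c \right)} = y + 16 = 16 + y$)
$d = -153$ ($d = - \frac{-226 - -685}{3} = - \frac{-226 + 685}{3} = \left(- \frac{1}{3}\right) 459 = -153$)
$-411 + \frac{141}{d} q{\left(23,\frac{5 + 2}{-2 + 4} \right)} = -411 + \frac{141}{-153} \left(16 + 23\right) = -411 + 141 \left(- \frac{1}{153}\right) 39 = -411 - \frac{611}{17} = - \frac{7598}{17}$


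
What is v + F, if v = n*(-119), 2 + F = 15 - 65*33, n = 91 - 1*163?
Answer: 6436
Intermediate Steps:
n = -72 (n = 91 - 163 = -72)
F = -2132 (F = -2 + (15 - 65*33) = -2 + (15 - 2145) = -2 - 2130 = -2132)
v = 8568 (v = -72*(-119) = 8568)
v + F = 8568 - 2132 = 6436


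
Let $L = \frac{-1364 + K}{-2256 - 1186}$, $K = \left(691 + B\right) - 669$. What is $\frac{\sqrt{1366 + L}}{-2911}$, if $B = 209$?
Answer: $- \frac{3 \sqrt{1798599890}}{10019662} \approx -0.012698$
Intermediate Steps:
$K = 231$ ($K = \left(691 + 209\right) - 669 = 900 - 669 = 231$)
$L = \frac{1133}{3442}$ ($L = \frac{-1364 + 231}{-2256 - 1186} = - \frac{1133}{-3442} = \left(-1133\right) \left(- \frac{1}{3442}\right) = \frac{1133}{3442} \approx 0.32917$)
$\frac{\sqrt{1366 + L}}{-2911} = \frac{\sqrt{1366 + \frac{1133}{3442}}}{-2911} = \sqrt{\frac{4702905}{3442}} \left(- \frac{1}{2911}\right) = \frac{3 \sqrt{1798599890}}{3442} \left(- \frac{1}{2911}\right) = - \frac{3 \sqrt{1798599890}}{10019662}$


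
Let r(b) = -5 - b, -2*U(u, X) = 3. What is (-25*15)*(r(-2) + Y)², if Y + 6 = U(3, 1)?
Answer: -165375/4 ≈ -41344.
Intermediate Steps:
U(u, X) = -3/2 (U(u, X) = -½*3 = -3/2)
Y = -15/2 (Y = -6 - 3/2 = -15/2 ≈ -7.5000)
(-25*15)*(r(-2) + Y)² = (-25*15)*((-5 - 1*(-2)) - 15/2)² = -375*((-5 + 2) - 15/2)² = -375*(-3 - 15/2)² = -375*(-21/2)² = -375*441/4 = -165375/4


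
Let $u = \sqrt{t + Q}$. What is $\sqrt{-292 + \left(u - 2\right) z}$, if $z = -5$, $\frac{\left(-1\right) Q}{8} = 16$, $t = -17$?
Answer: $\sqrt{-282 - 5 i \sqrt{145}} \approx 1.7826 - 16.887 i$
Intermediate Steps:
$Q = -128$ ($Q = \left(-8\right) 16 = -128$)
$u = i \sqrt{145}$ ($u = \sqrt{-17 - 128} = \sqrt{-145} = i \sqrt{145} \approx 12.042 i$)
$\sqrt{-292 + \left(u - 2\right) z} = \sqrt{-292 + \left(i \sqrt{145} - 2\right) \left(-5\right)} = \sqrt{-292 + \left(-2 + i \sqrt{145}\right) \left(-5\right)} = \sqrt{-292 + \left(10 - 5 i \sqrt{145}\right)} = \sqrt{-282 - 5 i \sqrt{145}}$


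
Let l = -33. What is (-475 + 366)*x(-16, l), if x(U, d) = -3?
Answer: 327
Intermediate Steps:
(-475 + 366)*x(-16, l) = (-475 + 366)*(-3) = -109*(-3) = 327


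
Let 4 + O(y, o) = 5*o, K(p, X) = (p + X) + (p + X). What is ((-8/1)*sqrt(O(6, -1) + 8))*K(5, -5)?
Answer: 0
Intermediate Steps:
K(p, X) = 2*X + 2*p (K(p, X) = (X + p) + (X + p) = 2*X + 2*p)
O(y, o) = -4 + 5*o
((-8/1)*sqrt(O(6, -1) + 8))*K(5, -5) = ((-8/1)*sqrt((-4 + 5*(-1)) + 8))*(2*(-5) + 2*5) = ((-8*1)*sqrt((-4 - 5) + 8))*(-10 + 10) = -8*sqrt(-9 + 8)*0 = -8*I*0 = 0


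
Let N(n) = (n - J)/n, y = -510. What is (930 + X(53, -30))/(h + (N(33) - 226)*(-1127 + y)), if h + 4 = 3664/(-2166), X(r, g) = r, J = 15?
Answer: 11710479/4396652276 ≈ 0.0026635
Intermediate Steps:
h = -6164/1083 (h = -4 + 3664/(-2166) = -4 + 3664*(-1/2166) = -4 - 1832/1083 = -6164/1083 ≈ -5.6916)
N(n) = (-15 + n)/n (N(n) = (n - 1*15)/n = (n - 15)/n = (-15 + n)/n)
(930 + X(53, -30))/(h + (N(33) - 226)*(-1127 + y)) = (930 + 53)/(-6164/1083 + ((-15 + 33)/33 - 226)*(-1127 - 510)) = 983/(-6164/1083 + ((1/33)*18 - 226)*(-1637)) = 983/(-6164/1083 + (6/11 - 226)*(-1637)) = 983/(-6164/1083 - 2480/11*(-1637)) = 983/(-6164/1083 + 4059760/11) = 983/(4396652276/11913) = 983*(11913/4396652276) = 11710479/4396652276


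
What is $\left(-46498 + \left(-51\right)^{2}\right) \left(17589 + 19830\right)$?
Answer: $-1642581843$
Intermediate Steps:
$\left(-46498 + \left(-51\right)^{2}\right) \left(17589 + 19830\right) = \left(-46498 + 2601\right) 37419 = \left(-43897\right) 37419 = -1642581843$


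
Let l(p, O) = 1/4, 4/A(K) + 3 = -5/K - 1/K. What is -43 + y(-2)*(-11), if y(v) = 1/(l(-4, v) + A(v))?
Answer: -43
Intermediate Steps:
A(K) = 4/(-3 - 6/K) (A(K) = 4/(-3 + (-5/K - 1/K)) = 4/(-3 - 6/K))
l(p, O) = 1/4
y(v) = 1/(1/4 - 4*v/(6 + 3*v))
-43 + y(-2)*(-11) = -43 + (12*(-2 - 1*(-2))/(-6 + 13*(-2)))*(-11) = -43 + (12*(-2 + 2)/(-6 - 26))*(-11) = -43 + (12*0/(-32))*(-11) = -43 + (12*(-1/32)*0)*(-11) = -43 + 0*(-11) = -43 + 0 = -43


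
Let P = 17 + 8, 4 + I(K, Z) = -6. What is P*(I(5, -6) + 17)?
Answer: 175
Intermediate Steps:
I(K, Z) = -10 (I(K, Z) = -4 - 6 = -10)
P = 25
P*(I(5, -6) + 17) = 25*(-10 + 17) = 25*7 = 175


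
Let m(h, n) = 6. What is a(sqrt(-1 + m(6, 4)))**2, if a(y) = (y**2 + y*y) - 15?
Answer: 25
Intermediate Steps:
a(y) = -15 + 2*y**2 (a(y) = (y**2 + y**2) - 15 = 2*y**2 - 15 = -15 + 2*y**2)
a(sqrt(-1 + m(6, 4)))**2 = (-15 + 2*(sqrt(-1 + 6))**2)**2 = (-15 + 2*(sqrt(5))**2)**2 = (-15 + 2*5)**2 = (-15 + 10)**2 = (-5)**2 = 25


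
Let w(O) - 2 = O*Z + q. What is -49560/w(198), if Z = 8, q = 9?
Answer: -9912/319 ≈ -31.072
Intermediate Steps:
w(O) = 11 + 8*O (w(O) = 2 + (O*8 + 9) = 2 + (8*O + 9) = 2 + (9 + 8*O) = 11 + 8*O)
-49560/w(198) = -49560/(11 + 8*198) = -49560/(11 + 1584) = -49560/1595 = -49560*1/1595 = -9912/319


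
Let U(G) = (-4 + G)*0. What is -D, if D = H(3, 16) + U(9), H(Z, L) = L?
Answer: -16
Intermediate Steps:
U(G) = 0
D = 16 (D = 16 + 0 = 16)
-D = -1*16 = -16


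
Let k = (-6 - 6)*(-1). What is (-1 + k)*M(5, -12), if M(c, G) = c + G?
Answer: -77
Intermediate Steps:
M(c, G) = G + c
k = 12 (k = -12*(-1) = 12)
(-1 + k)*M(5, -12) = (-1 + 12)*(-12 + 5) = 11*(-7) = -77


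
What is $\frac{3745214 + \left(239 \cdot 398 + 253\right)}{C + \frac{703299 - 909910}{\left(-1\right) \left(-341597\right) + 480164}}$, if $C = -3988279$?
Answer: $- \frac{3156046257229}{3277412345930} \approx -0.96297$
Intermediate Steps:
$\frac{3745214 + \left(239 \cdot 398 + 253\right)}{C + \frac{703299 - 909910}{\left(-1\right) \left(-341597\right) + 480164}} = \frac{3745214 + \left(239 \cdot 398 + 253\right)}{-3988279 + \frac{703299 - 909910}{\left(-1\right) \left(-341597\right) + 480164}} = \frac{3745214 + \left(95122 + 253\right)}{-3988279 - \frac{206611}{341597 + 480164}} = \frac{3745214 + 95375}{-3988279 - \frac{206611}{821761}} = \frac{3840589}{-3988279 - \frac{206611}{821761}} = \frac{3840589}{- \frac{3277412345930}{821761}} = 3840589 \left(- \frac{821761}{3277412345930}\right) = - \frac{3156046257229}{3277412345930}$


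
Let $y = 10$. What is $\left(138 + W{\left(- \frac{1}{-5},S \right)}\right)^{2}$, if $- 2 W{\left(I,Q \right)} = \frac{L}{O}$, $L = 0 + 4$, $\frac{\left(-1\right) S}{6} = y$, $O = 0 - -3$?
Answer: $\frac{169744}{9} \approx 18860.0$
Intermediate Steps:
$O = 3$ ($O = 0 + 3 = 3$)
$S = -60$ ($S = \left(-6\right) 10 = -60$)
$L = 4$
$W{\left(I,Q \right)} = - \frac{2}{3}$ ($W{\left(I,Q \right)} = - \frac{4 \cdot \frac{1}{3}}{2} = \left(- \frac{1}{2}\right) \frac{4}{3} = - \frac{2}{3}$)
$\left(138 + W{\left(- \frac{1}{-5},S \right)}\right)^{2} = \left(138 - \frac{2}{3}\right)^{2} = \left(\frac{412}{3}\right)^{2} = \frac{169744}{9}$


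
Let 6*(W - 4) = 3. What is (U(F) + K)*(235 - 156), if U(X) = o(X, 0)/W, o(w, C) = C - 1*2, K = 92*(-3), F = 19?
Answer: -196552/9 ≈ -21839.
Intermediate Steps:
K = -276
o(w, C) = -2 + C (o(w, C) = C - 2 = -2 + C)
W = 9/2 (W = 4 + (⅙)*3 = 4 + ½ = 9/2 ≈ 4.5000)
U(X) = -4/9 (U(X) = (-2 + 0)/(9/2) = -2*2/9 = -4/9)
(U(F) + K)*(235 - 156) = (-4/9 - 276)*(235 - 156) = -2488/9*79 = -196552/9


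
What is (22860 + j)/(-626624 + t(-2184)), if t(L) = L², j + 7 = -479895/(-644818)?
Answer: 14736505649/2671630571776 ≈ 0.0055159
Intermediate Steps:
j = -4033831/644818 (j = -7 - 479895/(-644818) = -7 - 479895*(-1)/644818 = -7 - 1*(-479895/644818) = -7 + 479895/644818 = -4033831/644818 ≈ -6.2558)
(22860 + j)/(-626624 + t(-2184)) = (22860 - 4033831/644818)/(-626624 + (-2184)²) = 14736505649/(644818*(-626624 + 4769856)) = (14736505649/644818)/4143232 = (14736505649/644818)*(1/4143232) = 14736505649/2671630571776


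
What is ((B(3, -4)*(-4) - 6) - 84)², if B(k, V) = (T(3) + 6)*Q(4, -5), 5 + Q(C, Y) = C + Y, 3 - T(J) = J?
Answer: 2916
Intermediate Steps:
T(J) = 3 - J
Q(C, Y) = -5 + C + Y (Q(C, Y) = -5 + (C + Y) = -5 + C + Y)
B(k, V) = -36 (B(k, V) = ((3 - 1*3) + 6)*(-5 + 4 - 5) = ((3 - 3) + 6)*(-6) = (0 + 6)*(-6) = 6*(-6) = -36)
((B(3, -4)*(-4) - 6) - 84)² = ((-36*(-4) - 6) - 84)² = ((144 - 6) - 84)² = (138 - 84)² = 54² = 2916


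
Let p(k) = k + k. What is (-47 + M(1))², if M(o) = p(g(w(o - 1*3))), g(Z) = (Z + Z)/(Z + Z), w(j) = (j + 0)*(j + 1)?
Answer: 2025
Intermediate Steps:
w(j) = j*(1 + j)
g(Z) = 1 (g(Z) = (2*Z)/((2*Z)) = (2*Z)*(1/(2*Z)) = 1)
p(k) = 2*k
M(o) = 2 (M(o) = 2*1 = 2)
(-47 + M(1))² = (-47 + 2)² = (-45)² = 2025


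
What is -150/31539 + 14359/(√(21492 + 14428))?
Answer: -50/10513 + 14359*√2245/8980 ≈ 75.758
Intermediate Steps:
-150/31539 + 14359/(√(21492 + 14428)) = -150*1/31539 + 14359/(√35920) = -50/10513 + 14359/((4*√2245)) = -50/10513 + 14359*(√2245/8980) = -50/10513 + 14359*√2245/8980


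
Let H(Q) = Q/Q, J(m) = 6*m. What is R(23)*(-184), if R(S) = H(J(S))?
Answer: -184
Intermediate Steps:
H(Q) = 1
R(S) = 1
R(23)*(-184) = 1*(-184) = -184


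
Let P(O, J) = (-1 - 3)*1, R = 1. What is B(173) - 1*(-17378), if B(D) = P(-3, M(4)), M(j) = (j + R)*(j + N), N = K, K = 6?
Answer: 17374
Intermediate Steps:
N = 6
M(j) = (1 + j)*(6 + j) (M(j) = (j + 1)*(j + 6) = (1 + j)*(6 + j))
P(O, J) = -4 (P(O, J) = -4*1 = -4)
B(D) = -4
B(173) - 1*(-17378) = -4 - 1*(-17378) = -4 + 17378 = 17374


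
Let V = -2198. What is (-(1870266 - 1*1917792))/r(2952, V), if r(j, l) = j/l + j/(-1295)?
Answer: -1610458115/122754 ≈ -13119.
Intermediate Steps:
r(j, l) = -j/1295 + j/l (r(j, l) = j/l + j*(-1/1295) = j/l - j/1295 = -j/1295 + j/l)
(-(1870266 - 1*1917792))/r(2952, V) = (-(1870266 - 1*1917792))/(-1/1295*2952 + 2952/(-2198)) = (-(1870266 - 1917792))/(-2952/1295 + 2952*(-1/2198)) = (-1*(-47526))/(-2952/1295 - 1476/1099) = 47526/(-736524/203315) = 47526*(-203315/736524) = -1610458115/122754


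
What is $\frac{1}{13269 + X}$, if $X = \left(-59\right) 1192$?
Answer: $- \frac{1}{57059} \approx -1.7526 \cdot 10^{-5}$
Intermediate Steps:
$X = -70328$
$\frac{1}{13269 + X} = \frac{1}{13269 - 70328} = \frac{1}{-57059} = - \frac{1}{57059}$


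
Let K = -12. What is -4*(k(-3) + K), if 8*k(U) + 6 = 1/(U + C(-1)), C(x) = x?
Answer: 409/8 ≈ 51.125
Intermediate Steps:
k(U) = -¾ + 1/(8*(-1 + U)) (k(U) = -¾ + 1/(8*(U - 1)) = -¾ + 1/(8*(-1 + U)))
-4*(k(-3) + K) = -4*((7 - 6*(-3))/(8*(-1 - 3)) - 12) = -4*((⅛)*(7 + 18)/(-4) - 12) = -4*((⅛)*(-¼)*25 - 12) = -4*(-25/32 - 12) = -4*(-409/32) = 409/8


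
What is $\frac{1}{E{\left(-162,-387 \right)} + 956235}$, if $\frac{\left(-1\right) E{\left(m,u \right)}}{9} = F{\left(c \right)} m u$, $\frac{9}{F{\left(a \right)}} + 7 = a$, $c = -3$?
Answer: $\frac{5}{7320282} \approx 6.8303 \cdot 10^{-7}$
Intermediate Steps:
$F{\left(a \right)} = \frac{9}{-7 + a}$
$E{\left(m,u \right)} = \frac{81 m u}{10}$ ($E{\left(m,u \right)} = - 9 \frac{9}{-7 - 3} m u = - 9 \frac{9}{-10} m u = - 9 \cdot 9 \left(- \frac{1}{10}\right) m u = - 9 - \frac{9 m}{10} u = - 9 \left(- \frac{9 m u}{10}\right) = \frac{81 m u}{10}$)
$\frac{1}{E{\left(-162,-387 \right)} + 956235} = \frac{1}{\frac{81}{10} \left(-162\right) \left(-387\right) + 956235} = \frac{1}{\frac{2539107}{5} + 956235} = \frac{1}{\frac{7320282}{5}} = \frac{5}{7320282}$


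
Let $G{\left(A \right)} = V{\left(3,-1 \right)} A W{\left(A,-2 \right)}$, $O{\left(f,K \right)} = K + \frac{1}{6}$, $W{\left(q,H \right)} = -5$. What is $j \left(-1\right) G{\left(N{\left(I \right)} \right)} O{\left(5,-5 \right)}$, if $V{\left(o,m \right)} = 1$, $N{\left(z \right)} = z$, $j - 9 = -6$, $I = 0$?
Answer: $0$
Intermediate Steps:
$j = 3$ ($j = 9 - 6 = 3$)
$O{\left(f,K \right)} = \frac{1}{6} + K$ ($O{\left(f,K \right)} = K + \frac{1}{6} = \frac{1}{6} + K$)
$G{\left(A \right)} = - 5 A$ ($G{\left(A \right)} = 1 A \left(-5\right) = A \left(-5\right) = - 5 A$)
$j \left(-1\right) G{\left(N{\left(I \right)} \right)} O{\left(5,-5 \right)} = 3 \left(-1\right) \left(\left(-5\right) 0\right) \left(\frac{1}{6} - 5\right) = \left(-3\right) 0 \left(- \frac{29}{6}\right) = 0 \left(- \frac{29}{6}\right) = 0$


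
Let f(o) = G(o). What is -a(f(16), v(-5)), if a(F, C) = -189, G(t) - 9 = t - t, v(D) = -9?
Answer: 189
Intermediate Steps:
G(t) = 9 (G(t) = 9 + (t - t) = 9 + 0 = 9)
f(o) = 9
-a(f(16), v(-5)) = -1*(-189) = 189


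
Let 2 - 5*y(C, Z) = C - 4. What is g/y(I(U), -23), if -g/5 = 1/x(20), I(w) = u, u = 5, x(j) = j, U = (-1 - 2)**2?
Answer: -5/4 ≈ -1.2500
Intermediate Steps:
U = 9 (U = (-3)**2 = 9)
I(w) = 5
y(C, Z) = 6/5 - C/5 (y(C, Z) = 2/5 - (C - 4)/5 = 2/5 - (-4 + C)/5 = 2/5 + (4/5 - C/5) = 6/5 - C/5)
g = -1/4 (g = -5/20 = -5*1/20 = -1/4 ≈ -0.25000)
g/y(I(U), -23) = -1/(4*(6/5 - 1/5*5)) = -1/(4*(6/5 - 1)) = -1/(4*1/5) = -1/4*5 = -5/4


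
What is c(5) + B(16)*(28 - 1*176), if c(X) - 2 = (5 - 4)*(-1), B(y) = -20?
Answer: 2961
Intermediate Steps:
c(X) = 1 (c(X) = 2 + (5 - 4)*(-1) = 2 + 1*(-1) = 2 - 1 = 1)
c(5) + B(16)*(28 - 1*176) = 1 - 20*(28 - 1*176) = 1 - 20*(28 - 176) = 1 - 20*(-148) = 1 + 2960 = 2961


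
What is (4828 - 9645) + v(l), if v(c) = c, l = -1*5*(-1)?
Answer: -4812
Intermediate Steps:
l = 5 (l = -5*(-1) = 5)
(4828 - 9645) + v(l) = (4828 - 9645) + 5 = -4817 + 5 = -4812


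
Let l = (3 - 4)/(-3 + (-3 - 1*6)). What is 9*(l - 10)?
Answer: -357/4 ≈ -89.250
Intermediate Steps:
l = 1/12 (l = -1/(-3 + (-3 - 6)) = -1/(-3 - 9) = -1/(-12) = -1*(-1/12) = 1/12 ≈ 0.083333)
9*(l - 10) = 9*(1/12 - 10) = 9*(-119/12) = -357/4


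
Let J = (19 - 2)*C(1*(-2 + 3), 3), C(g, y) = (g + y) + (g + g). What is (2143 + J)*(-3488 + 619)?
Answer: -6440905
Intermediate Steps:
C(g, y) = y + 3*g (C(g, y) = (g + y) + 2*g = y + 3*g)
J = 102 (J = (19 - 2)*(3 + 3*(1*(-2 + 3))) = 17*(3 + 3*(1*1)) = 17*(3 + 3*1) = 17*(3 + 3) = 17*6 = 102)
(2143 + J)*(-3488 + 619) = (2143 + 102)*(-3488 + 619) = 2245*(-2869) = -6440905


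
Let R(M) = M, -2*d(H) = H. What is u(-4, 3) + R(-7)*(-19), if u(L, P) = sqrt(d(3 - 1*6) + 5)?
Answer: 133 + sqrt(26)/2 ≈ 135.55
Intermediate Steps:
d(H) = -H/2
u(L, P) = sqrt(26)/2 (u(L, P) = sqrt(-(3 - 1*6)/2 + 5) = sqrt(-(3 - 6)/2 + 5) = sqrt(-1/2*(-3) + 5) = sqrt(3/2 + 5) = sqrt(13/2) = sqrt(26)/2)
u(-4, 3) + R(-7)*(-19) = sqrt(26)/2 - 7*(-19) = sqrt(26)/2 + 133 = 133 + sqrt(26)/2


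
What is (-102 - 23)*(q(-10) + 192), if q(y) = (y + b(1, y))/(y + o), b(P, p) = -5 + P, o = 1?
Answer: -217750/9 ≈ -24194.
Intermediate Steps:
q(y) = (-4 + y)/(1 + y) (q(y) = (y + (-5 + 1))/(y + 1) = (y - 4)/(1 + y) = (-4 + y)/(1 + y))
(-102 - 23)*(q(-10) + 192) = (-102 - 23)*((-4 - 10)/(1 - 10) + 192) = -125*(-14/(-9) + 192) = -125*(-1/9*(-14) + 192) = -125*(14/9 + 192) = -125*1742/9 = -217750/9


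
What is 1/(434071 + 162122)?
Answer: 1/596193 ≈ 1.6773e-6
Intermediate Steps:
1/(434071 + 162122) = 1/596193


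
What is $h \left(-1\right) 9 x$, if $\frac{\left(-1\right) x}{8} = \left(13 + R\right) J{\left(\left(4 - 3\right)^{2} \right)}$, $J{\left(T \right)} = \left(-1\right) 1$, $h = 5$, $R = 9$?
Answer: $-7920$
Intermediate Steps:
$J{\left(T \right)} = -1$
$x = 176$ ($x = - 8 \left(13 + 9\right) \left(-1\right) = - 8 \cdot 22 \left(-1\right) = \left(-8\right) \left(-22\right) = 176$)
$h \left(-1\right) 9 x = 5 \left(-1\right) 9 \cdot 176 = \left(-5\right) 9 \cdot 176 = \left(-45\right) 176 = -7920$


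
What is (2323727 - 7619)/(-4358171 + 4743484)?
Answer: 2316108/385313 ≈ 6.0110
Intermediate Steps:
(2323727 - 7619)/(-4358171 + 4743484) = 2316108/385313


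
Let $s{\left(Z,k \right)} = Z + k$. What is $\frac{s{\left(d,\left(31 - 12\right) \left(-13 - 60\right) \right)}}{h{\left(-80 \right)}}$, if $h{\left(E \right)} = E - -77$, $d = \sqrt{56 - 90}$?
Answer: $\frac{1387}{3} - \frac{i \sqrt{34}}{3} \approx 462.33 - 1.9437 i$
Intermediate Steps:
$d = i \sqrt{34}$ ($d = \sqrt{-34} = i \sqrt{34} \approx 5.8309 i$)
$h{\left(E \right)} = 77 + E$ ($h{\left(E \right)} = E + 77 = 77 + E$)
$\frac{s{\left(d,\left(31 - 12\right) \left(-13 - 60\right) \right)}}{h{\left(-80 \right)}} = \frac{i \sqrt{34} + \left(31 - 12\right) \left(-13 - 60\right)}{77 - 80} = \frac{i \sqrt{34} + 19 \left(-73\right)}{-3} = \left(i \sqrt{34} - 1387\right) \left(- \frac{1}{3}\right) = \left(-1387 + i \sqrt{34}\right) \left(- \frac{1}{3}\right) = \frac{1387}{3} - \frac{i \sqrt{34}}{3}$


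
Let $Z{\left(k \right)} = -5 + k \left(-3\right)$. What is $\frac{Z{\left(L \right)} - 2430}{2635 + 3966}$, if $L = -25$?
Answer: $- \frac{2360}{6601} \approx -0.35752$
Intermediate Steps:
$Z{\left(k \right)} = -5 - 3 k$
$\frac{Z{\left(L \right)} - 2430}{2635 + 3966} = \frac{\left(-5 - -75\right) - 2430}{2635 + 3966} = \frac{\left(-5 + 75\right) - 2430}{6601} = \left(70 - 2430\right) \frac{1}{6601} = \left(-2360\right) \frac{1}{6601} = - \frac{2360}{6601}$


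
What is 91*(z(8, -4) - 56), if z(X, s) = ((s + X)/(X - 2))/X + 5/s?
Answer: -31213/6 ≈ -5202.2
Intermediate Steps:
z(X, s) = 5/s + (X + s)/(X*(-2 + X)) (z(X, s) = ((X + s)/(-2 + X))/X + 5/s = (X + s)/(X*(-2 + X)) + 5/s = 5/s + (X + s)/(X*(-2 + X)))
91*(z(8, -4) - 56) = 91*(((-4)² - 10*8 + 5*8² + 8*(-4))/(8*(-4)*(-2 + 8)) - 56) = 91*((⅛)*(-¼)*(16 - 80 + 5*64 - 32)/6 - 56) = 91*((⅛)*(-¼)*(⅙)*(16 - 80 + 320 - 32) - 56) = 91*((⅛)*(-¼)*(⅙)*224 - 56) = 91*(-7/6 - 56) = 91*(-343/6) = -31213/6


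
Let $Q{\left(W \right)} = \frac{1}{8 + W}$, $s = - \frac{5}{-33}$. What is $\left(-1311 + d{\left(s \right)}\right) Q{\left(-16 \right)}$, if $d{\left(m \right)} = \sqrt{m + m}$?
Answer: $\frac{1311}{8} - \frac{\sqrt{330}}{264} \approx 163.81$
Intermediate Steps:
$s = \frac{5}{33}$ ($s = \left(-5\right) \left(- \frac{1}{33}\right) = \frac{5}{33} \approx 0.15152$)
$d{\left(m \right)} = \sqrt{2} \sqrt{m}$ ($d{\left(m \right)} = \sqrt{2 m} = \sqrt{2} \sqrt{m}$)
$\left(-1311 + d{\left(s \right)}\right) Q{\left(-16 \right)} = \frac{-1311 + \sqrt{2} \sqrt{\frac{5}{33}}}{8 - 16} = \frac{-1311 + \sqrt{2} \frac{\sqrt{165}}{33}}{-8} = \left(-1311 + \frac{\sqrt{330}}{33}\right) \left(- \frac{1}{8}\right) = \frac{1311}{8} - \frac{\sqrt{330}}{264}$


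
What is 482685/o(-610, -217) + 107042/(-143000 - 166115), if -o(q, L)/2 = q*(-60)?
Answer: -2093875309/301696240 ≈ -6.9403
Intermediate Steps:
o(q, L) = 120*q (o(q, L) = -2*q*(-60) = -(-120)*q = 120*q)
482685/o(-610, -217) + 107042/(-143000 - 166115) = 482685/((120*(-610))) + 107042/(-143000 - 166115) = 482685/(-73200) + 107042/(-309115) = 482685*(-1/73200) + 107042*(-1/309115) = -32179/4880 - 107042/309115 = -2093875309/301696240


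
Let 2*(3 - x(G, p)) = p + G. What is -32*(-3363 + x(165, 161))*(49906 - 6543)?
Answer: 4888571168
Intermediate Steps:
x(G, p) = 3 - G/2 - p/2 (x(G, p) = 3 - (p + G)/2 = 3 - (G + p)/2 = 3 + (-G/2 - p/2) = 3 - G/2 - p/2)
-32*(-3363 + x(165, 161))*(49906 - 6543) = -32*(-3363 + (3 - ½*165 - ½*161))*(49906 - 6543) = -32*(-3363 + (3 - 165/2 - 161/2))*43363 = -32*(-3363 - 160)*43363 = -(-112736)*43363 = -32*(-152767849) = 4888571168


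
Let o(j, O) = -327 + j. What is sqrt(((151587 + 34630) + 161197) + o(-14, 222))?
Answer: sqrt(347073) ≈ 589.13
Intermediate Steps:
sqrt(((151587 + 34630) + 161197) + o(-14, 222)) = sqrt(((151587 + 34630) + 161197) + (-327 - 14)) = sqrt((186217 + 161197) - 341) = sqrt(347414 - 341) = sqrt(347073)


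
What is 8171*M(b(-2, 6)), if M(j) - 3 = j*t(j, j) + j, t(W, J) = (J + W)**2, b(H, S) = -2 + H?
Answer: -2099947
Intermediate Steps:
M(j) = 3 + j + 4*j**3 (M(j) = 3 + (j*(j + j)**2 + j) = 3 + (j*(2*j)**2 + j) = 3 + (j*(4*j**2) + j) = 3 + (4*j**3 + j) = 3 + (j + 4*j**3) = 3 + j + 4*j**3)
8171*M(b(-2, 6)) = 8171*(3 + (-2 - 2) + 4*(-2 - 2)**3) = 8171*(3 - 4 + 4*(-4)**3) = 8171*(3 - 4 + 4*(-64)) = 8171*(3 - 4 - 256) = 8171*(-257) = -2099947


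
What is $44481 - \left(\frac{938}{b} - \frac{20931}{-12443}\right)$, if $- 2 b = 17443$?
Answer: $\frac{9653959002404}{217043249} \approx 44479.0$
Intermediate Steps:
$b = - \frac{17443}{2}$ ($b = \left(- \frac{1}{2}\right) 17443 = - \frac{17443}{2} \approx -8721.5$)
$44481 - \left(\frac{938}{b} - \frac{20931}{-12443}\right) = 44481 - \left(\frac{938}{- \frac{17443}{2}} - \frac{20931}{-12443}\right) = 44481 - \left(938 \left(- \frac{2}{17443}\right) - - \frac{20931}{12443}\right) = 44481 - \left(- \frac{1876}{17443} + \frac{20931}{12443}\right) = 44481 - \frac{341756365}{217043249} = \frac{9653959002404}{217043249}$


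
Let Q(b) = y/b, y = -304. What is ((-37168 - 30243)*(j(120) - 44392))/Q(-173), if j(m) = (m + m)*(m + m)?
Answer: -19254132053/38 ≈ -5.0669e+8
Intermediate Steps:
j(m) = 4*m² (j(m) = (2*m)*(2*m) = 4*m²)
Q(b) = -304/b
((-37168 - 30243)*(j(120) - 44392))/Q(-173) = ((-37168 - 30243)*(4*120² - 44392))/((-304/(-173))) = (-67411*(4*14400 - 44392))/((-304*(-1/173))) = (-67411*(57600 - 44392))/(304/173) = -67411*13208*(173/304) = -890364488*173/304 = -19254132053/38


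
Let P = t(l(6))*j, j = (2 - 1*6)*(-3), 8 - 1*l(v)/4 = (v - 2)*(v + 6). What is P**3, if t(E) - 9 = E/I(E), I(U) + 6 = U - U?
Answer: 78402752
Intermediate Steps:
l(v) = 32 - 4*(-2 + v)*(6 + v) (l(v) = 32 - 4*(v - 2)*(v + 6) = 32 - 4*(-2 + v)*(6 + v))
I(U) = -6 (I(U) = -6 + (U - U) = -6 + 0 = -6)
t(E) = 9 - E/6 (t(E) = 9 + E/(-6) = 9 + E*(-1/6) = 9 - E/6)
j = 12 (j = (2 - 6)*(-3) = -4*(-3) = 12)
P = 428 (P = (9 - (80 - 16*6 - 4*6**2)/6)*12 = (9 - (80 - 96 - 4*36)/6)*12 = (9 - (80 - 96 - 144)/6)*12 = (9 - 1/6*(-160))*12 = (9 + 80/3)*12 = (107/3)*12 = 428)
P**3 = 428**3 = 78402752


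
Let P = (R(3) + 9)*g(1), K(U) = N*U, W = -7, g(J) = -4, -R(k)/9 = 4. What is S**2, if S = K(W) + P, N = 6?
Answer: 4356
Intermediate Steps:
R(k) = -36 (R(k) = -9*4 = -36)
K(U) = 6*U
P = 108 (P = (-36 + 9)*(-4) = -27*(-4) = 108)
S = 66 (S = 6*(-7) + 108 = -42 + 108 = 66)
S**2 = 66**2 = 4356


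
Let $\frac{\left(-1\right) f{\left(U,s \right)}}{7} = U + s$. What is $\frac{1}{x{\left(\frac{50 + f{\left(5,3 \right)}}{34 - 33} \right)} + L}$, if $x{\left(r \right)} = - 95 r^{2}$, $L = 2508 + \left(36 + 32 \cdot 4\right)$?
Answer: $- \frac{1}{748} \approx -0.0013369$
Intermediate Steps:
$f{\left(U,s \right)} = - 7 U - 7 s$ ($f{\left(U,s \right)} = - 7 \left(U + s\right) = - 7 U - 7 s$)
$L = 2672$ ($L = 2508 + \left(36 + 128\right) = 2508 + 164 = 2672$)
$\frac{1}{x{\left(\frac{50 + f{\left(5,3 \right)}}{34 - 33} \right)} + L} = \frac{1}{- 95 \left(\frac{50 - 56}{34 - 33}\right)^{2} + 2672} = \frac{1}{- 95 \left(\frac{50 - 56}{1}\right)^{2} + 2672} = \frac{1}{- 95 \left(\left(50 - 56\right) 1\right)^{2} + 2672} = \frac{1}{- 95 \left(\left(-6\right) 1\right)^{2} + 2672} = \frac{1}{- 95 \left(-6\right)^{2} + 2672} = \frac{1}{\left(-95\right) 36 + 2672} = \frac{1}{-3420 + 2672} = \frac{1}{-748} = - \frac{1}{748}$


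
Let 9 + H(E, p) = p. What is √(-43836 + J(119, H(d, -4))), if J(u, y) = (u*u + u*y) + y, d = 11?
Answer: I*√31235 ≈ 176.73*I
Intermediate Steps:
H(E, p) = -9 + p
J(u, y) = y + u² + u*y (J(u, y) = (u² + u*y) + y = y + u² + u*y)
√(-43836 + J(119, H(d, -4))) = √(-43836 + ((-9 - 4) + 119² + 119*(-9 - 4))) = √(-43836 + (-13 + 14161 + 119*(-13))) = √(-43836 + (-13 + 14161 - 1547)) = √(-43836 + 12601) = √(-31235) = I*√31235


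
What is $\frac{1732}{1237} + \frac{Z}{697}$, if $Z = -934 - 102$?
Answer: $- \frac{74328}{862189} \approx -0.086208$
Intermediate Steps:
$Z = -1036$
$\frac{1732}{1237} + \frac{Z}{697} = \frac{1732}{1237} - \frac{1036}{697} = - \frac{74328}{862189}$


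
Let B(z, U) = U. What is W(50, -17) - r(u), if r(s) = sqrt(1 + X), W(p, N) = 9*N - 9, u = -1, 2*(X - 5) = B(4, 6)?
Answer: -165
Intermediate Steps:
X = 8 (X = 5 + (1/2)*6 = 5 + 3 = 8)
W(p, N) = -9 + 9*N
r(s) = 3 (r(s) = sqrt(1 + 8) = sqrt(9) = 3)
W(50, -17) - r(u) = (-9 + 9*(-17)) - 1*3 = (-9 - 153) - 3 = -162 - 3 = -165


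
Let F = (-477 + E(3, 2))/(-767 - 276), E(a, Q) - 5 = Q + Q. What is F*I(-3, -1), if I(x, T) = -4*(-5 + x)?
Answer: 14976/1043 ≈ 14.359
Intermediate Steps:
E(a, Q) = 5 + 2*Q (E(a, Q) = 5 + (Q + Q) = 5 + 2*Q)
F = 468/1043 (F = (-477 + (5 + 2*2))/(-767 - 276) = (-477 + (5 + 4))/(-1043) = (-477 + 9)*(-1/1043) = -468*(-1/1043) = 468/1043 ≈ 0.44871)
I(x, T) = 20 - 4*x
F*I(-3, -1) = 468*(20 - 4*(-3))/1043 = 468*(20 + 12)/1043 = (468/1043)*32 = 14976/1043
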